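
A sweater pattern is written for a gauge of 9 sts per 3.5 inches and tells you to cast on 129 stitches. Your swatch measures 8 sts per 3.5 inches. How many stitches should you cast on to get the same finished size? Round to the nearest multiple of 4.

Scale factor = 8 / 9 = 0.889.
129 × 8 / 9 = 114.67 sts.
→ 116 sts.

CO 116 sts.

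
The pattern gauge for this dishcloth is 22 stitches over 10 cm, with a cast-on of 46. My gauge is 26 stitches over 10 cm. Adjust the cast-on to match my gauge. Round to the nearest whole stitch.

Scale factor = 26 / 22 = 1.182.
46 × 26 / 22 = 54.36 sts.
→ 54 sts.

54 stitches.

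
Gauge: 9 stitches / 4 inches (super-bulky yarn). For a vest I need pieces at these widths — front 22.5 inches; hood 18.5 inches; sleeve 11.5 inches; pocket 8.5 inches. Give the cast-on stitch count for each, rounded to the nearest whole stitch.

front 51; hood 42; sleeve 26; pocket 19.

Rate = 9/4 = 2.25 sts per in.
front: 22.5 × 2.25 = 50.62 → 51.
hood: 18.5 × 2.25 = 41.62 → 42.
sleeve: 11.5 × 2.25 = 25.88 → 26.
pocket: 8.5 × 2.25 = 19.12 → 19.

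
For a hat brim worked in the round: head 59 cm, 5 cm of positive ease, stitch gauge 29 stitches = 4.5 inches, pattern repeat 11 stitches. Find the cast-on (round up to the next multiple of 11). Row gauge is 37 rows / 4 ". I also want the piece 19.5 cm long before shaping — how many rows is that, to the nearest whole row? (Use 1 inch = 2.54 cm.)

Finished = 59 + 5 = 64 cm.
64 cm × 1/2.54 = 25.20 inches.
29/4.5 = 6.444 sts per in; 25.20 × 6.444 = 162.38 sts.
Next multiple of 11 → 165.
19.5 cm = 7.68 inches; × 9.25 = 71.01 → 71 rows.

Cast on 165 stitches; work 71 rows.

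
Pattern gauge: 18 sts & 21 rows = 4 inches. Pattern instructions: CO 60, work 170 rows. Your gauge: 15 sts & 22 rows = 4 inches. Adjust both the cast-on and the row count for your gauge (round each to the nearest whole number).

Cast on 50 stitches; work 178 rows.

Stitches: 60 × 15/18 = 50.00 → 50.
Rows: 170 × 22/21 = 178.10 → 178.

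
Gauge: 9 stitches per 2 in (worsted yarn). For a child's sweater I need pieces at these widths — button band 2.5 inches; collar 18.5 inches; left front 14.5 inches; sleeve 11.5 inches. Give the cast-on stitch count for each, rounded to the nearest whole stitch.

Rate = 9/2 = 4.5 sts per in.
button band: 2.5 × 4.5 = 11.25 → 11.
collar: 18.5 × 4.5 = 83.25 → 83.
left front: 14.5 × 4.5 = 65.25 → 65.
sleeve: 11.5 × 4.5 = 51.75 → 52.

button band 11; collar 83; left front 65; sleeve 52.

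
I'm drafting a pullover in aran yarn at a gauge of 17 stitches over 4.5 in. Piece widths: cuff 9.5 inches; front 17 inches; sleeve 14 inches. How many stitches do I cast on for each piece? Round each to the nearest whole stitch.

Rate = 17/4.5 = 3.778 sts per in.
cuff: 9.5 × 3.778 = 35.89 → 36.
front: 17 × 3.778 = 64.22 → 64.
sleeve: 14 × 3.778 = 52.89 → 53.

cuff 36; front 64; sleeve 53.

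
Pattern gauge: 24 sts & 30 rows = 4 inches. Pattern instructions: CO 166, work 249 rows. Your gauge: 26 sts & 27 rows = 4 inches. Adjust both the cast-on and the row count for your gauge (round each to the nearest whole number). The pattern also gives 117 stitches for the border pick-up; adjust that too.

Cast on 180 stitches; work 224 rows; border pick-up 127 stitches.

Stitches: 166 × 26/24 = 179.83 → 180.
Rows: 249 × 27/30 = 224.10 → 224.
border pick-up: 117 × 26/24 = 126.75 → 127.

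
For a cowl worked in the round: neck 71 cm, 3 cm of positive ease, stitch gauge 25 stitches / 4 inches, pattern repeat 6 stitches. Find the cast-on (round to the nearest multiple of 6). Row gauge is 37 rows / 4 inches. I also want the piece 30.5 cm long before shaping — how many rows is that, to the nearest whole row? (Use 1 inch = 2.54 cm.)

Finished = 71 + 3 = 74 cm.
74 cm × 1/2.54 = 29.13 inches.
25/4 = 6.25 sts per in; 29.13 × 6.25 = 182.09 sts.
Nearest multiple of 6 → 180.
30.5 cm = 12.01 inches; × 9.25 = 111.07 → 111 rows.

Cast on 180 stitches; work 111 rows.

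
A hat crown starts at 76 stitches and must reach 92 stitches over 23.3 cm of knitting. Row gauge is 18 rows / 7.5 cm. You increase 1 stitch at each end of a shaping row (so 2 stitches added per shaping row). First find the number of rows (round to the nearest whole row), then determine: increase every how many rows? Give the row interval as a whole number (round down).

Increase every 7th row.

Rows = 23.3 × 2.4 = 55.9 → 56 rows.
Stitches to add: 16 → 8 shaping rows (at 2 st each).
56 / 8 = 7.00 → every 7 rows.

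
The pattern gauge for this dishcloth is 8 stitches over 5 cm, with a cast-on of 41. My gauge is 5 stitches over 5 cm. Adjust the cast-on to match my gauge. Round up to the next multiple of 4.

28 stitches.

Scale factor = 5 / 8 = 0.625.
41 × 5 / 8 = 25.62 sts.
→ 28 sts.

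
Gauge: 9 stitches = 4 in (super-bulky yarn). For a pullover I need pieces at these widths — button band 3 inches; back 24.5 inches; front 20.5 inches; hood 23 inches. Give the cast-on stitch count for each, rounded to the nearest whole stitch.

button band 7; back 55; front 46; hood 52.

Rate = 9/4 = 2.25 sts per in.
button band: 3 × 2.25 = 6.75 → 7.
back: 24.5 × 2.25 = 55.12 → 55.
front: 20.5 × 2.25 = 46.12 → 46.
hood: 23 × 2.25 = 51.75 → 52.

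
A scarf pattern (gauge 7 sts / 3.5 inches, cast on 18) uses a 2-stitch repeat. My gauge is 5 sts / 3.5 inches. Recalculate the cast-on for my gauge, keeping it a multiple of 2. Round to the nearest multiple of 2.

18 × 5 / 7 = 12.86.
Nearest multiple of 2: 12.

Cast on 12 stitches.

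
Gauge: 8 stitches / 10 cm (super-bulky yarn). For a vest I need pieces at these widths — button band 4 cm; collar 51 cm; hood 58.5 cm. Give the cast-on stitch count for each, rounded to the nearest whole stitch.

button band 3; collar 41; hood 47.

Rate = 8/10 = 0.8 sts per cm.
button band: 4 × 0.8 = 3.20 → 3.
collar: 51 × 0.8 = 40.80 → 41.
hood: 58.5 × 0.8 = 46.80 → 47.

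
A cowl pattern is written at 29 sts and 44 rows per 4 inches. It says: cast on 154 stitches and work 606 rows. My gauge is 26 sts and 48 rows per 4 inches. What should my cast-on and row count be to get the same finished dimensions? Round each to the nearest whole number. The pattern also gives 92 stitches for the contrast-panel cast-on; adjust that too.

Cast on 138 stitches; work 661 rows; contrast-panel cast-on 82 stitches.

Stitches: 154 × 26/29 = 138.07 → 138.
Rows: 606 × 48/44 = 661.09 → 661.
contrast-panel cast-on: 92 × 26/29 = 82.48 → 82.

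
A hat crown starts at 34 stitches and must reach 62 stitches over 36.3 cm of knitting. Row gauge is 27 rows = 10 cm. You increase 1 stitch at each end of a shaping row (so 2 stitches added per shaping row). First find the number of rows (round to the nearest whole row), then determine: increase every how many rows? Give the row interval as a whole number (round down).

Rows = 36.3 × 2.7 = 98.0 → 98 rows.
Stitches to add: 28 → 14 shaping rows (at 2 st each).
98 / 14 = 7.00 → every 7 rows.

Increase every 7th row.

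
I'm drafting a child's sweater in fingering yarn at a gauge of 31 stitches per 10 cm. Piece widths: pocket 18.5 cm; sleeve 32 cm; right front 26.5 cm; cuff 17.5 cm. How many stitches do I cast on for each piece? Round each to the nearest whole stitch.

Rate = 31/10 = 3.1 sts per cm.
pocket: 18.5 × 3.1 = 57.35 → 57.
sleeve: 32 × 3.1 = 99.20 → 99.
right front: 26.5 × 3.1 = 82.15 → 82.
cuff: 17.5 × 3.1 = 54.25 → 54.

pocket 57; sleeve 99; right front 82; cuff 54.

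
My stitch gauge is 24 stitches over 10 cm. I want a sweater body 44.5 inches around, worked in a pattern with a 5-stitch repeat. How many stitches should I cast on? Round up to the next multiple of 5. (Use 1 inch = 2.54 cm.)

Cast on 275 stitches.

44.5 in = 44.5 × 2.54 = 113.03 cm.
24 / 10 = 2.4 sts/cm.
113.03 × 2.4 = 271.27 sts.
→ 275.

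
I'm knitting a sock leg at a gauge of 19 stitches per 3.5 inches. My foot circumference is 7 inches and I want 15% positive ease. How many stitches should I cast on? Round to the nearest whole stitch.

Finished = 7 × 1.15 = 8.05 in.
19 / 3.5 = 5.429 sts per inch.
8.05 × 5.429 = 43.70 sts.
→ 44 sts.

CO 44 sts.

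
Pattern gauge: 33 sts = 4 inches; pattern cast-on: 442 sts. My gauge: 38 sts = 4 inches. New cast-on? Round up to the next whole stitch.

509 stitches.

Scale factor = 38 / 33 = 1.152.
442 × 38 / 33 = 508.97 sts.
→ 509 sts.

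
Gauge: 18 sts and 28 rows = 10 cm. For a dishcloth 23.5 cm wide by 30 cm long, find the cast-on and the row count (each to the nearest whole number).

Cast on 42 stitches and work 84 rows.

Stitch gauge = 18/10 = 1.8 sts/cm; 23.5 × 1.8 = 42.30 → 42 sts.
Row gauge = 28/10 = 2.8 rows/cm; 30 × 2.8 = 84.00 → 84 rows.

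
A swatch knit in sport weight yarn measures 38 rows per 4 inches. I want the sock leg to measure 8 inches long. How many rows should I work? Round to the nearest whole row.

38 rows / 4 in = 9.5 rows per inch.
8 × 9.5 = 76.00 rows.

76 rows.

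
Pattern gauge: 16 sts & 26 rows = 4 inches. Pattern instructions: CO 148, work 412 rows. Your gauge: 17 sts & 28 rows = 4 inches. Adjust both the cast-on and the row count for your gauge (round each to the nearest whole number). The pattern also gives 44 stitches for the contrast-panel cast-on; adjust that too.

Cast on 157 stitches; work 444 rows; contrast-panel cast-on 47 stitches.

Stitches: 148 × 17/16 = 157.25 → 157.
Rows: 412 × 28/26 = 443.69 → 444.
contrast-panel cast-on: 44 × 17/16 = 46.75 → 47.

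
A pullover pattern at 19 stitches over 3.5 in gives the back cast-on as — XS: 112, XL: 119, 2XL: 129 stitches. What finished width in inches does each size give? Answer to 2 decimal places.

19/3.5 = 5.429 sts per in.
XS: 112 / 5.429 = 20.632 → 20.63 in.
XL: 119 / 5.429 = 21.921 → 21.92 in.
2XL: 129 / 5.429 = 23.763 → 23.76 in.

XS 20.63 inches; XL 21.92 inches; 2XL 23.76 inches.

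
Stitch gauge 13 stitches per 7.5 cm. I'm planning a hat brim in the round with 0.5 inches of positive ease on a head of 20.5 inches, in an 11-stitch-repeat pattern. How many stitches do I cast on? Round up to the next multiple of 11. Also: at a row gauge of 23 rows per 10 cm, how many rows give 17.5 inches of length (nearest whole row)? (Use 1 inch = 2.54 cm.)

Finished = 20.5 + 0.5 = 21 inches.
21 inches × 2.54 = 53.34 cm.
13/7.5 = 1.733 sts per cm; 53.34 × 1.733 = 92.46 sts.
Next multiple of 11 → 99.
17.5 inches = 44.45 cm; × 2.3 = 102.23 → 102 rows.

Cast on 99 stitches; work 102 rows.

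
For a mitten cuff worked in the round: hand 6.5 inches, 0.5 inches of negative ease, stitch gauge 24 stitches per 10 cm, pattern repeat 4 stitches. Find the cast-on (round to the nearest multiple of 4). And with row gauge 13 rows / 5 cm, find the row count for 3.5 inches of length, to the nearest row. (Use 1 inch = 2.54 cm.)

Cast on 36 stitches; work 23 rows.

Finished = 6.5 − 0.5 = 6 inches.
6 inches × 2.54 = 15.24 cm.
24/10 = 2.4 sts per cm; 15.24 × 2.4 = 36.58 sts.
Nearest multiple of 4 → 36.
3.5 inches = 8.89 cm; × 2.6 = 23.11 → 23 rows.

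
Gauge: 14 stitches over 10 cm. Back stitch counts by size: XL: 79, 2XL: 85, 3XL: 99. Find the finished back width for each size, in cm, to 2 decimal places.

XL 56.43 cm; 2XL 60.71 cm; 3XL 70.71 cm.

14/10 = 1.4 sts per cm.
XL: 79 / 1.4 = 56.429 → 56.43 cm.
2XL: 85 / 1.4 = 60.714 → 60.71 cm.
3XL: 99 / 1.4 = 70.714 → 70.71 cm.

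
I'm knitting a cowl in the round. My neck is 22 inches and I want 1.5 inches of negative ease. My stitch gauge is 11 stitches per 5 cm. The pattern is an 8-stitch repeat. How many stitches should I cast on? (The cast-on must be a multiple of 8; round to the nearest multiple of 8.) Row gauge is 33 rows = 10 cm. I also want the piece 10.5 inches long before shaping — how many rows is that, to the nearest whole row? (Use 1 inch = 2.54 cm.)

Finished = 22 − 1.5 = 20.5 inches.
20.5 inches × 2.54 = 52.07 cm.
11/5 = 2.2 sts per cm; 52.07 × 2.2 = 114.55 sts.
Nearest multiple of 8 → 112.
10.5 inches = 26.67 cm; × 3.3 = 88.01 → 88 rows.

Cast on 112 stitches; work 88 rows.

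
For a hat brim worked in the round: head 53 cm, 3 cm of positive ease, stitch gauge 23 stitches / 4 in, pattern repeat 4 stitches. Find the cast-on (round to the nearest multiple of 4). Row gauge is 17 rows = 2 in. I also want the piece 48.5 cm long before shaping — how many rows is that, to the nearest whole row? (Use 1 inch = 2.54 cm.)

Finished = 53 + 3 = 56 cm.
56 cm × 1/2.54 = 22.05 inches.
23/4 = 5.75 sts per in; 22.05 × 5.75 = 126.77 sts.
Nearest multiple of 4 → 128.
48.5 cm = 19.09 inches; × 8.5 = 162.30 → 162 rows.

Cast on 128 stitches; work 162 rows.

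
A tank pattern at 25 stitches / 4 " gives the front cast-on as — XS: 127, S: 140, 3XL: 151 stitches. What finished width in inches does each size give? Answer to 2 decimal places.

XS 20.32 inches; S 22.40 inches; 3XL 24.16 inches.

25/4 = 6.25 sts per in.
XS: 127 / 6.25 = 20.320 → 20.32 in.
S: 140 / 6.25 = 22.400 → 22.40 in.
3XL: 151 / 6.25 = 24.160 → 24.16 in.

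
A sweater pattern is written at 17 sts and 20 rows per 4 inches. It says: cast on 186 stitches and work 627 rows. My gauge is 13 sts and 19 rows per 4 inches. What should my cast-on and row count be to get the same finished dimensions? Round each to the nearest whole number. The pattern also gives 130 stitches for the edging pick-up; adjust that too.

Cast on 142 stitches; work 596 rows; edging pick-up 99 stitches.

Stitches: 186 × 13/17 = 142.24 → 142.
Rows: 627 × 19/20 = 595.65 → 596.
edging pick-up: 130 × 13/17 = 99.41 → 99.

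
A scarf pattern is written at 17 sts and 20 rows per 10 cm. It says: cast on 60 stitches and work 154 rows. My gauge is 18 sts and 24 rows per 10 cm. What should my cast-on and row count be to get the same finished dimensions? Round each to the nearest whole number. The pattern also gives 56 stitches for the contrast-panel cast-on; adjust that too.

Cast on 64 stitches; work 185 rows; contrast-panel cast-on 59 stitches.

Stitches: 60 × 18/17 = 63.53 → 64.
Rows: 154 × 24/20 = 184.80 → 185.
contrast-panel cast-on: 56 × 18/17 = 59.29 → 59.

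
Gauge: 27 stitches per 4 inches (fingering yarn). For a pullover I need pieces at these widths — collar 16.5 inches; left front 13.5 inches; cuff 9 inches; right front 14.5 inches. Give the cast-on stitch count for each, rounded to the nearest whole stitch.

collar 111; left front 91; cuff 61; right front 98.

Rate = 27/4 = 6.75 sts per in.
collar: 16.5 × 6.75 = 111.38 → 111.
left front: 13.5 × 6.75 = 91.12 → 91.
cuff: 9 × 6.75 = 60.75 → 61.
right front: 14.5 × 6.75 = 97.88 → 98.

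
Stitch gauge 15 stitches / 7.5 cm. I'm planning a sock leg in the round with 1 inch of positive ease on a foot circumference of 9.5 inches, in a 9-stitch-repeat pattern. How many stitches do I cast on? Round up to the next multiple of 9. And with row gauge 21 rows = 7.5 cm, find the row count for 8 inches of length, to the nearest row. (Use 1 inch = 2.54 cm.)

Cast on 54 stitches; work 57 rows.

Finished = 9.5 + 1 = 10.5 inches.
10.5 inches × 2.54 = 26.67 cm.
15/7.5 = 2 sts per cm; 26.67 × 2 = 53.34 sts.
Next multiple of 9 → 54.
8 inches = 20.32 cm; × 2.8 = 56.90 → 57 rows.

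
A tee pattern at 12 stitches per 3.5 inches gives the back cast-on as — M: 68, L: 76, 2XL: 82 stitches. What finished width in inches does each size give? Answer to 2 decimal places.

12/3.5 = 3.429 sts per in.
M: 68 / 3.429 = 19.833 → 19.83 in.
L: 76 / 3.429 = 22.167 → 22.17 in.
2XL: 82 / 3.429 = 23.917 → 23.92 in.

M 19.83 inches; L 22.17 inches; 2XL 23.92 inches.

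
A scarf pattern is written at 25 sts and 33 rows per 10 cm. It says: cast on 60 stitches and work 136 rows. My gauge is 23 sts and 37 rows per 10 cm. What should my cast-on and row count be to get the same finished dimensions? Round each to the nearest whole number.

Stitches: 60 × 23/25 = 55.20 → 55.
Rows: 136 × 37/33 = 152.48 → 152.

Cast on 55 stitches; work 152 rows.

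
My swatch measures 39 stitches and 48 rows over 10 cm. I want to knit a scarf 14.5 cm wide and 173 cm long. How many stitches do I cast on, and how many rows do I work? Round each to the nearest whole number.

Stitch gauge = 39/10 = 3.9 sts/cm; 14.5 × 3.9 = 56.55 → 57 sts.
Row gauge = 48/10 = 4.8 rows/cm; 173 × 4.8 = 830.40 → 830 rows.

Cast on 57 stitches and work 830 rows.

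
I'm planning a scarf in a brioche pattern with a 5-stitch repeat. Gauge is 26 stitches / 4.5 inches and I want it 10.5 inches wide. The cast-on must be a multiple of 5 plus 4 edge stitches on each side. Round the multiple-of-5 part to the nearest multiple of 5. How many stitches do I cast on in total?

26 / 4.5 = 5.778 sts per inch.
10.5 × 5.778 = 60.67 sts.
Less 8 edge sts → 52.67 for the repeat.
Nearest multiple of 5: 55.
Add back 8 edge sts → 63.

63 stitches.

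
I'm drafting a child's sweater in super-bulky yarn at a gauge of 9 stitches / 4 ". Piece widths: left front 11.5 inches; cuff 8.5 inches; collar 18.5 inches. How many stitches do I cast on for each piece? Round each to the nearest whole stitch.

left front 26; cuff 19; collar 42.

Rate = 9/4 = 2.25 sts per in.
left front: 11.5 × 2.25 = 25.88 → 26.
cuff: 8.5 × 2.25 = 19.12 → 19.
collar: 18.5 × 2.25 = 41.62 → 42.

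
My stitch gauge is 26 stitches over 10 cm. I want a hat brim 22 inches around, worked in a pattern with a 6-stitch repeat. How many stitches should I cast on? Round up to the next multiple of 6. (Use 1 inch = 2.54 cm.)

CO 150 sts.

22 in = 22 × 2.54 = 55.88 cm.
26 / 10 = 2.6 sts/cm.
55.88 × 2.6 = 145.29 sts.
→ 150.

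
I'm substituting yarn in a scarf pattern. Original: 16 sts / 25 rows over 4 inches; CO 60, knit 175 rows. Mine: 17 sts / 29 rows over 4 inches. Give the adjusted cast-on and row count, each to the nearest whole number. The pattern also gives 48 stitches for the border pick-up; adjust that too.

Cast on 64 stitches; work 203 rows; border pick-up 51 stitches.

Stitches: 60 × 17/16 = 63.75 → 64.
Rows: 175 × 29/25 = 203.00 → 203.
border pick-up: 48 × 17/16 = 51.00 → 51.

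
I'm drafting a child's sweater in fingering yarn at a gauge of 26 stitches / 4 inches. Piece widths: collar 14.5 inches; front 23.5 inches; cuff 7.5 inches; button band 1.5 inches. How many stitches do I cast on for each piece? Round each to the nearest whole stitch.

collar 94; front 153; cuff 49; button band 10.

Rate = 26/4 = 6.5 sts per in.
collar: 14.5 × 6.5 = 94.25 → 94.
front: 23.5 × 6.5 = 152.75 → 153.
cuff: 7.5 × 6.5 = 48.75 → 49.
button band: 1.5 × 6.5 = 9.75 → 10.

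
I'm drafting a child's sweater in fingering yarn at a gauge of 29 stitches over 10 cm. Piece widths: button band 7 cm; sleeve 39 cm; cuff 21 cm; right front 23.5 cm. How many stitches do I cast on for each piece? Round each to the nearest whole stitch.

button band 20; sleeve 113; cuff 61; right front 68.

Rate = 29/10 = 2.9 sts per cm.
button band: 7 × 2.9 = 20.30 → 20.
sleeve: 39 × 2.9 = 113.10 → 113.
cuff: 21 × 2.9 = 60.90 → 61.
right front: 23.5 × 2.9 = 68.15 → 68.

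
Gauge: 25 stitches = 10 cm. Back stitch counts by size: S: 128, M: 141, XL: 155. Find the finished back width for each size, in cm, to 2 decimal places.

S 51.20 cm; M 56.40 cm; XL 62.00 cm.

25/10 = 2.5 sts per cm.
S: 128 / 2.5 = 51.200 → 51.20 cm.
M: 141 / 2.5 = 56.400 → 56.40 cm.
XL: 155 / 2.5 = 62.000 → 62.00 cm.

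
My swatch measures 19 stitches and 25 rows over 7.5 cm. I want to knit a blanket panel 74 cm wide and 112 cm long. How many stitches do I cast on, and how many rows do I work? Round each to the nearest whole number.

Stitch gauge = 19/7.5 = 2.533 sts/cm; 74 × 2.533 = 187.47 → 187 sts.
Row gauge = 25/7.5 = 3.333 rows/cm; 112 × 3.333 = 373.33 → 373 rows.

Cast on 187 stitches and work 373 rows.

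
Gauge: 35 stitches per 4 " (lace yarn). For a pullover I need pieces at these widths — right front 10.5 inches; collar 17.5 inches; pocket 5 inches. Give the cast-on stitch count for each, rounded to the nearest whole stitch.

right front 92; collar 153; pocket 44.

Rate = 35/4 = 8.75 sts per in.
right front: 10.5 × 8.75 = 91.88 → 92.
collar: 17.5 × 8.75 = 153.12 → 153.
pocket: 5 × 8.75 = 43.75 → 44.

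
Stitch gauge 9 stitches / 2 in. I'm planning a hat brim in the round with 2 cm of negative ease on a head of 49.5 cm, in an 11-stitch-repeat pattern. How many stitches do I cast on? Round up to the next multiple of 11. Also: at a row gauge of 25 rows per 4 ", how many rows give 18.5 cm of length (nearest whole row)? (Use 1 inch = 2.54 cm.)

Cast on 88 stitches; work 46 rows.

Finished = 49.5 − 2 = 47.5 cm.
47.5 cm × 1/2.54 = 18.70 inches.
9/2 = 4.5 sts per in; 18.70 × 4.5 = 84.15 sts.
Next multiple of 11 → 88.
18.5 cm = 7.28 inches; × 6.25 = 45.52 → 46 rows.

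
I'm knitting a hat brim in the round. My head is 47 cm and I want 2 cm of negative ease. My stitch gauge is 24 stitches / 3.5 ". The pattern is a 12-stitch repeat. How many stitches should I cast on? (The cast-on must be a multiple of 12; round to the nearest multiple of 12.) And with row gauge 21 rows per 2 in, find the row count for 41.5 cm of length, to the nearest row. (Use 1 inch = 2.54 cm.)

Finished = 47 − 2 = 45 cm.
45 cm × 1/2.54 = 17.72 inches.
24/3.5 = 6.857 sts per in; 17.72 × 6.857 = 121.48 sts.
Nearest multiple of 12 → 120.
41.5 cm = 16.34 inches; × 10.5 = 171.56 → 172 rows.

Cast on 120 stitches; work 172 rows.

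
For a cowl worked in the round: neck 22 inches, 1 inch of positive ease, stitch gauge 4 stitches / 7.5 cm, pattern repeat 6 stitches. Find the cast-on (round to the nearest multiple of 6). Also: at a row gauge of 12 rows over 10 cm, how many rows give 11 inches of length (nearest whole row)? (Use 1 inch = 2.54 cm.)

Finished = 22 + 1 = 23 inches.
23 inches × 2.54 = 58.42 cm.
4/7.5 = 0.533 sts per cm; 58.42 × 0.533 = 31.16 sts.
Nearest multiple of 6 → 30.
11 inches = 27.94 cm; × 1.2 = 33.53 → 34 rows.

Cast on 30 stitches; work 34 rows.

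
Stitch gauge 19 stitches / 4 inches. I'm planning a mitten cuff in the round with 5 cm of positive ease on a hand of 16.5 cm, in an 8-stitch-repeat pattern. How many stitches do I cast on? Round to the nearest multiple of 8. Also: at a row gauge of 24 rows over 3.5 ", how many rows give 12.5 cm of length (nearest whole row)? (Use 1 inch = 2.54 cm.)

Cast on 40 stitches; work 34 rows.

Finished = 16.5 + 5 = 21.5 cm.
21.5 cm × 1/2.54 = 8.46 inches.
19/4 = 4.75 sts per in; 8.46 × 4.75 = 40.21 sts.
Nearest multiple of 8 → 40.
12.5 cm = 4.92 inches; × 6.857 = 33.75 → 34 rows.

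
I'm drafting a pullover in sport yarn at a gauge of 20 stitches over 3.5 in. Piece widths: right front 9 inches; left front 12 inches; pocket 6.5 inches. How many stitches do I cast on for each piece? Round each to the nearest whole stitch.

right front 51; left front 69; pocket 37.

Rate = 20/3.5 = 5.714 sts per in.
right front: 9 × 5.714 = 51.43 → 51.
left front: 12 × 5.714 = 68.57 → 69.
pocket: 6.5 × 5.714 = 37.14 → 37.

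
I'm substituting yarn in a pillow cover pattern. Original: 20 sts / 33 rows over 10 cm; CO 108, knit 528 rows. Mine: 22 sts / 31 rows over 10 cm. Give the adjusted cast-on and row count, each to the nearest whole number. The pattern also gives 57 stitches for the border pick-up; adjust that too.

Stitches: 108 × 22/20 = 118.80 → 119.
Rows: 528 × 31/33 = 496.00 → 496.
border pick-up: 57 × 22/20 = 62.70 → 63.

Cast on 119 stitches; work 496 rows; border pick-up 63 stitches.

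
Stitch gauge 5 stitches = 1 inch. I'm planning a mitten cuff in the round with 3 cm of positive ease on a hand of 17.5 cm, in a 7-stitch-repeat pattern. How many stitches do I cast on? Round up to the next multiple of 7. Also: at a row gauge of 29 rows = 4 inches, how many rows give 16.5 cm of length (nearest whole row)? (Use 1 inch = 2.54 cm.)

Finished = 17.5 + 3 = 20.5 cm.
20.5 cm × 1/2.54 = 8.07 inches.
5/1 = 5 sts per in; 8.07 × 5 = 40.35 sts.
Next multiple of 7 → 42.
16.5 cm = 6.50 inches; × 7.25 = 47.10 → 47 rows.

Cast on 42 stitches; work 47 rows.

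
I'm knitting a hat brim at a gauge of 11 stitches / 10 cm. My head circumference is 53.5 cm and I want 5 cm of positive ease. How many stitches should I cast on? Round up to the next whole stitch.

Finished = 53.5 + 5 = 58.5 cm.
11 / 10 = 1.1 sts per cm.
58.50 × 1.1 = 64.35 sts.
→ 65 sts.

65 stitches.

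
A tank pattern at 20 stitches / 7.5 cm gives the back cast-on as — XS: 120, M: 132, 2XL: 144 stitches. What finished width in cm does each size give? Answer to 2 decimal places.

20/7.5 = 2.667 sts per cm.
XS: 120 / 2.667 = 45.000 → 45.00 cm.
M: 132 / 2.667 = 49.500 → 49.50 cm.
2XL: 144 / 2.667 = 54.000 → 54.00 cm.

XS 45.00 cm; M 49.50 cm; 2XL 54.00 cm.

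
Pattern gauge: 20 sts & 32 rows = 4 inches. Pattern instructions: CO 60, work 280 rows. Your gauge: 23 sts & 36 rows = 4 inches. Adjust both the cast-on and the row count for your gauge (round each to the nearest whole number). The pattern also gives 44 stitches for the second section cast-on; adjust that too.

Cast on 69 stitches; work 315 rows; second section cast-on 51 stitches.

Stitches: 60 × 23/20 = 69.00 → 69.
Rows: 280 × 36/32 = 315.00 → 315.
second section cast-on: 44 × 23/20 = 50.60 → 51.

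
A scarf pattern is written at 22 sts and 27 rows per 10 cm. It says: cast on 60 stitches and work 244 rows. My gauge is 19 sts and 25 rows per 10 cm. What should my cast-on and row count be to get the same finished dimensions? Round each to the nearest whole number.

Cast on 52 stitches; work 226 rows.

Stitches: 60 × 19/22 = 51.82 → 52.
Rows: 244 × 25/27 = 225.93 → 226.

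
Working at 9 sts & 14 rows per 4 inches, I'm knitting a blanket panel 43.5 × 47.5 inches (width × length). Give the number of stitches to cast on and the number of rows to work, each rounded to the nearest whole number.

Stitch gauge = 9/4 = 2.25 sts/in; 43.5 × 2.25 = 97.88 → 98 sts.
Row gauge = 14/4 = 3.5 rows/in; 47.5 × 3.5 = 166.25 → 166 rows.

Cast on 98 stitches and work 166 rows.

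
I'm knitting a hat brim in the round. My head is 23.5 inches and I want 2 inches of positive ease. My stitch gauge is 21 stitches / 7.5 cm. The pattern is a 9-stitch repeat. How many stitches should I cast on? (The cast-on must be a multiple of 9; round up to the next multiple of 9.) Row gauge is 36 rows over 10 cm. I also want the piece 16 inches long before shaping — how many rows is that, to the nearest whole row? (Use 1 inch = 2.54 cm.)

Cast on 189 stitches; work 146 rows.

Finished = 23.5 + 2 = 25.5 inches.
25.5 inches × 2.54 = 64.77 cm.
21/7.5 = 2.8 sts per cm; 64.77 × 2.8 = 181.36 sts.
Next multiple of 9 → 189.
16 inches = 40.64 cm; × 3.6 = 146.30 → 146 rows.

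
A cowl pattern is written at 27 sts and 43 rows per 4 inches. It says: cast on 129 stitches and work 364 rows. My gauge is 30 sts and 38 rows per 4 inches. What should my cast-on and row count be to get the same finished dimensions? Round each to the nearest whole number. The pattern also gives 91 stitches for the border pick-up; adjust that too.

Stitches: 129 × 30/27 = 143.33 → 143.
Rows: 364 × 38/43 = 321.67 → 322.
border pick-up: 91 × 30/27 = 101.11 → 101.

Cast on 143 stitches; work 322 rows; border pick-up 101 stitches.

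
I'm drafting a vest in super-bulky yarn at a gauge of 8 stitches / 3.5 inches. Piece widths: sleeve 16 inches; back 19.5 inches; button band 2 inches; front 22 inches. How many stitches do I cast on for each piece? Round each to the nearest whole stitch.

sleeve 37; back 45; button band 5; front 50.

Rate = 8/3.5 = 2.286 sts per in.
sleeve: 16 × 2.286 = 36.57 → 37.
back: 19.5 × 2.286 = 44.57 → 45.
button band: 2 × 2.286 = 4.57 → 5.
front: 22 × 2.286 = 50.29 → 50.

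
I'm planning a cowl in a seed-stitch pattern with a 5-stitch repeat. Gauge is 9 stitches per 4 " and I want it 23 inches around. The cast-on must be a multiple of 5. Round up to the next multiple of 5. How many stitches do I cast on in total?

9 / 4 = 2.25 sts per inch.
23 × 2.25 = 51.75 sts.
Next multiple of 5: 55.

Cast on 55 stitches.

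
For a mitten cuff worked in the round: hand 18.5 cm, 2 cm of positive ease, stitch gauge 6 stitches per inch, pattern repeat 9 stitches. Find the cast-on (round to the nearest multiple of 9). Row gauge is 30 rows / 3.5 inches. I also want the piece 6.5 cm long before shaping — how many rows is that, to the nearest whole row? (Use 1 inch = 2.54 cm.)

Finished = 18.5 + 2 = 20.5 cm.
20.5 cm × 1/2.54 = 8.07 inches.
6/1 = 6 sts per in; 8.07 × 6 = 48.43 sts.
Nearest multiple of 9 → 45.
6.5 cm = 2.56 inches; × 8.571 = 21.93 → 22 rows.

Cast on 45 stitches; work 22 rows.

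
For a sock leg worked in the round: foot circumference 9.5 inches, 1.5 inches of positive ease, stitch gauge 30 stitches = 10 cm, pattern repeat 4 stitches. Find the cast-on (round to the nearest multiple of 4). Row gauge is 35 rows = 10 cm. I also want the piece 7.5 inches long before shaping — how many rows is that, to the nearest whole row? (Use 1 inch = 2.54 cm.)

Cast on 84 stitches; work 67 rows.

Finished = 9.5 + 1.5 = 11 inches.
11 inches × 2.54 = 27.94 cm.
30/10 = 3 sts per cm; 27.94 × 3 = 83.82 sts.
Nearest multiple of 4 → 84.
7.5 inches = 19.05 cm; × 3.5 = 66.67 → 67 rows.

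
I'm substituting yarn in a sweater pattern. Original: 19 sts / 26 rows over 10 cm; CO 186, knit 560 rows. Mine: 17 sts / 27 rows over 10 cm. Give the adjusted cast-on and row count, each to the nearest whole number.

Cast on 166 stitches; work 582 rows.

Stitches: 186 × 17/19 = 166.42 → 166.
Rows: 560 × 27/26 = 581.54 → 582.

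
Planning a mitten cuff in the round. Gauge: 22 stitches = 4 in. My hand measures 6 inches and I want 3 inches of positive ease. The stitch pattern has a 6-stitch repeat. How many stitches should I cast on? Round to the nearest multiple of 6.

Finished = 6 + 3 = 9 inches.
22 / 4 = 5.5 sts/in.
9 × 5.5 = 49.50 sts.
Nearest multiple of 6: 48.

CO 48 sts.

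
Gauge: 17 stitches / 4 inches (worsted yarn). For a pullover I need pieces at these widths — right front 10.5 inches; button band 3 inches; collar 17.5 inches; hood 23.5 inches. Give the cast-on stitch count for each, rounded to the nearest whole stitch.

right front 45; button band 13; collar 74; hood 100.

Rate = 17/4 = 4.25 sts per in.
right front: 10.5 × 4.25 = 44.62 → 45.
button band: 3 × 4.25 = 12.75 → 13.
collar: 17.5 × 4.25 = 74.38 → 74.
hood: 23.5 × 4.25 = 99.88 → 100.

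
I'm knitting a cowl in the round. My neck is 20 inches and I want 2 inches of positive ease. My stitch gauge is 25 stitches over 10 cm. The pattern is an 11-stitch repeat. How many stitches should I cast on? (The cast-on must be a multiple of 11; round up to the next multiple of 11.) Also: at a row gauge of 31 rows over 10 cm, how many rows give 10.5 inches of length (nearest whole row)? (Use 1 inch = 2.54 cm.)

Finished = 20 + 2 = 22 inches.
22 inches × 2.54 = 55.88 cm.
25/10 = 2.5 sts per cm; 55.88 × 2.5 = 139.70 sts.
Next multiple of 11 → 143.
10.5 inches = 26.67 cm; × 3.1 = 82.68 → 83 rows.

Cast on 143 stitches; work 83 rows.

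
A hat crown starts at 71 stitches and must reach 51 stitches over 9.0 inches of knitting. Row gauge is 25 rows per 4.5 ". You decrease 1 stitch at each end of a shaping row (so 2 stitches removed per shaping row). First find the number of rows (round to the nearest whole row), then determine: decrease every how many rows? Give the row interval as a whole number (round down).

Decrease every 5th row.

Rows = 9.0 × 5.556 = 50.0 → 50 rows.
Stitches to remove: 20 → 10 shaping rows (at 2 st each).
50 / 10 = 5.00 → every 5 rows.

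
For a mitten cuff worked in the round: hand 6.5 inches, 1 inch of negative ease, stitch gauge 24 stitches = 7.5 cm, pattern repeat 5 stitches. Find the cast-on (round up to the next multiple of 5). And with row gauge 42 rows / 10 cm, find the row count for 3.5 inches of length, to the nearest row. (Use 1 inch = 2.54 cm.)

Cast on 45 stitches; work 37 rows.

Finished = 6.5 − 1 = 5.5 inches.
5.5 inches × 2.54 = 13.97 cm.
24/7.5 = 3.2 sts per cm; 13.97 × 3.2 = 44.70 sts.
Next multiple of 5 → 45.
3.5 inches = 8.89 cm; × 4.2 = 37.34 → 37 rows.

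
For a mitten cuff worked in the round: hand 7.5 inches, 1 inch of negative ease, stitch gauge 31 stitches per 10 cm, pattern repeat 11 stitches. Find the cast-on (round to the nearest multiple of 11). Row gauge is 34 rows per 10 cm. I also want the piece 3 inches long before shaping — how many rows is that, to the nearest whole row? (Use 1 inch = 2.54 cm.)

Finished = 7.5 − 1 = 6.5 inches.
6.5 inches × 2.54 = 16.51 cm.
31/10 = 3.1 sts per cm; 16.51 × 3.1 = 51.18 sts.
Nearest multiple of 11 → 55.
3 inches = 7.62 cm; × 3.4 = 25.91 → 26 rows.

Cast on 55 stitches; work 26 rows.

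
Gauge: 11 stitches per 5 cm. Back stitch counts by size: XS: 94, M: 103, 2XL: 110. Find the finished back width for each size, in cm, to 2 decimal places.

11/5 = 2.2 sts per cm.
XS: 94 / 2.2 = 42.727 → 42.73 cm.
M: 103 / 2.2 = 46.818 → 46.82 cm.
2XL: 110 / 2.2 = 50.000 → 50.00 cm.

XS 42.73 cm; M 46.82 cm; 2XL 50.00 cm.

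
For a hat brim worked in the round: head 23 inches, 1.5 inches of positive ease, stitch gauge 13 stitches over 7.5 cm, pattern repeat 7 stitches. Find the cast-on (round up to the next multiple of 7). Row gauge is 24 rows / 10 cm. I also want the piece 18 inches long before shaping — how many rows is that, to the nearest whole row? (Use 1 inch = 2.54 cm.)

Finished = 23 + 1.5 = 24.5 inches.
24.5 inches × 2.54 = 62.23 cm.
13/7.5 = 1.733 sts per cm; 62.23 × 1.733 = 107.87 sts.
Next multiple of 7 → 112.
18 inches = 45.72 cm; × 2.4 = 109.73 → 110 rows.

Cast on 112 stitches; work 110 rows.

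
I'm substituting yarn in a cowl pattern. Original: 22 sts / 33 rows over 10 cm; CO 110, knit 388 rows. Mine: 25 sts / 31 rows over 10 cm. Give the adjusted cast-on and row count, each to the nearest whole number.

Cast on 125 stitches; work 364 rows.

Stitches: 110 × 25/22 = 125.00 → 125.
Rows: 388 × 31/33 = 364.48 → 364.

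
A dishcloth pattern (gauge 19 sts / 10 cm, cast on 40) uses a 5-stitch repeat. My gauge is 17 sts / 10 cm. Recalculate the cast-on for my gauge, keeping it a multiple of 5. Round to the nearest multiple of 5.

40 × 17 / 19 = 35.79.
Nearest multiple of 5: 35.

Cast on 35 stitches.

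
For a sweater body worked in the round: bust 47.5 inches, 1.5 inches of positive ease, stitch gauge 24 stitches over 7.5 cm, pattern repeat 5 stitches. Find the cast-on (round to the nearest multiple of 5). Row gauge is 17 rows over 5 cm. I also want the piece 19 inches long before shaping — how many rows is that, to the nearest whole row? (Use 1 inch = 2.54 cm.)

Cast on 400 stitches; work 164 rows.

Finished = 47.5 + 1.5 = 49 inches.
49 inches × 2.54 = 124.46 cm.
24/7.5 = 3.2 sts per cm; 124.46 × 3.2 = 398.27 sts.
Nearest multiple of 5 → 400.
19 inches = 48.26 cm; × 3.4 = 164.08 → 164 rows.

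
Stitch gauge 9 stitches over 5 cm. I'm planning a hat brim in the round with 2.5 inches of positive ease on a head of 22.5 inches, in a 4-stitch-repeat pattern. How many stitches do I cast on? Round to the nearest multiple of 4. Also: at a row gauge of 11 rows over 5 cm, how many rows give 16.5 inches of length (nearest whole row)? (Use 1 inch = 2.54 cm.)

Finished = 22.5 + 2.5 = 25 inches.
25 inches × 2.54 = 63.50 cm.
9/5 = 1.8 sts per cm; 63.50 × 1.8 = 114.30 sts.
Nearest multiple of 4 → 116.
16.5 inches = 41.91 cm; × 2.2 = 92.20 → 92 rows.

Cast on 116 stitches; work 92 rows.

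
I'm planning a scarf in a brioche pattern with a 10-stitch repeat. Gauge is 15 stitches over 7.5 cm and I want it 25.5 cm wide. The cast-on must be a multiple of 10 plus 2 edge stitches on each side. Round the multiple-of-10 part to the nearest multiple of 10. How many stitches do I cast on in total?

15 / 7.5 = 2 sts per cm.
25.5 × 2 = 51.00 sts.
Less 4 edge sts → 47.00 for the repeat.
Nearest multiple of 10: 50.
Add back 4 edge sts → 54.

CO 54 sts.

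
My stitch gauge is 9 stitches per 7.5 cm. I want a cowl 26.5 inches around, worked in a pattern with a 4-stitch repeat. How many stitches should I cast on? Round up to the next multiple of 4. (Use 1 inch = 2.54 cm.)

CO 84 sts.

26.5 in = 26.5 × 2.54 = 67.31 cm.
9 / 7.5 = 1.2 sts/cm.
67.31 × 1.2 = 80.77 sts.
→ 84.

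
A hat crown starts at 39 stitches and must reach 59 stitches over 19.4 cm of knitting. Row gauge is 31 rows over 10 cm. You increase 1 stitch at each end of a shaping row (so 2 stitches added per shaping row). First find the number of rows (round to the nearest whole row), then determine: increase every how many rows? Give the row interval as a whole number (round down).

Increase every 6th row.

Rows = 19.4 × 3.1 = 60.1 → 60 rows.
Stitches to add: 20 → 10 shaping rows (at 2 st each).
60 / 10 = 6.00 → every 6 rows.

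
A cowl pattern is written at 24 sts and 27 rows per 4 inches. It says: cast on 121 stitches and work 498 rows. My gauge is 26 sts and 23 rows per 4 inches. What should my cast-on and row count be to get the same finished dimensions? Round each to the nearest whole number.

Stitches: 121 × 26/24 = 131.08 → 131.
Rows: 498 × 23/27 = 424.22 → 424.

Cast on 131 stitches; work 424 rows.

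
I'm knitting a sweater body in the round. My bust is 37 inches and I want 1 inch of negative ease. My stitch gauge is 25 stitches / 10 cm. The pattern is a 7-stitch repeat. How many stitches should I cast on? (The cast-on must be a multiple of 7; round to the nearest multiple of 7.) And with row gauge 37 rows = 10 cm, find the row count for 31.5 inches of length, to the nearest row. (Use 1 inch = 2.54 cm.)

Cast on 231 stitches; work 296 rows.

Finished = 37 − 1 = 36 inches.
36 inches × 2.54 = 91.44 cm.
25/10 = 2.5 sts per cm; 91.44 × 2.5 = 228.60 sts.
Nearest multiple of 7 → 231.
31.5 inches = 80.01 cm; × 3.7 = 296.04 → 296 rows.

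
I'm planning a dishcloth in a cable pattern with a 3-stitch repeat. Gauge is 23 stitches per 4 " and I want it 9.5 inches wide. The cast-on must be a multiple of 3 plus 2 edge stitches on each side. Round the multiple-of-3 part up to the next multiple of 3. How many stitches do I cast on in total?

23 / 4 = 5.75 sts per inch.
9.5 × 5.75 = 54.62 sts.
Less 4 edge sts → 50.62 for the repeat.
Next multiple of 3: 51.
Add back 4 edge sts → 55.

Cast on 55 stitches.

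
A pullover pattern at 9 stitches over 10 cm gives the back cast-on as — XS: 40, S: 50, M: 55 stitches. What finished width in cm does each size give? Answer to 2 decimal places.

XS 44.44 cm; S 55.56 cm; M 61.11 cm.

9/10 = 0.9 sts per cm.
XS: 40 / 0.9 = 44.444 → 44.44 cm.
S: 50 / 0.9 = 55.556 → 55.56 cm.
M: 55 / 0.9 = 61.111 → 61.11 cm.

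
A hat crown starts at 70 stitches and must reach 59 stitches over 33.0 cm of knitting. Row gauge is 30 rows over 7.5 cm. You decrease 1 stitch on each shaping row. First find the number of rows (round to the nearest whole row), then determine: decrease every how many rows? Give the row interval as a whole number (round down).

Decrease every 12th row.

Rows = 33.0 × 4 = 132.0 → 132 rows.
Stitches to remove: 11 → 11 shaping rows (at 1 st each).
132 / 11 = 12.00 → every 12 rows.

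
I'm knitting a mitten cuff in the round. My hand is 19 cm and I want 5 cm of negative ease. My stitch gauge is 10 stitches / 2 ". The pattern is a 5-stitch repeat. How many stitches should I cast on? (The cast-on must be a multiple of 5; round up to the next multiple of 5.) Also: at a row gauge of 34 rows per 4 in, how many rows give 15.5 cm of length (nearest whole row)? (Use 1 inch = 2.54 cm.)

Finished = 19 − 5 = 14 cm.
14 cm × 1/2.54 = 5.51 inches.
10/2 = 5 sts per in; 5.51 × 5 = 27.56 sts.
Next multiple of 5 → 30.
15.5 cm = 6.10 inches; × 8.5 = 51.87 → 52 rows.

Cast on 30 stitches; work 52 rows.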